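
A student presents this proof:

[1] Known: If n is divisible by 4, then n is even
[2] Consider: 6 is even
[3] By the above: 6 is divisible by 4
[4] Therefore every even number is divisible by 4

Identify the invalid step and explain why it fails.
Step 3: By the above: 6 is divisible by 4

Step 3 commits the fallacy of affirming the consequent. The known fact 'divisible by 4 → even' does NOT imply 'even → divisible by 4'. That would be the converse, which is false. For example, 6 is even but 6 ÷ 4 = 1.50, which is not an integer.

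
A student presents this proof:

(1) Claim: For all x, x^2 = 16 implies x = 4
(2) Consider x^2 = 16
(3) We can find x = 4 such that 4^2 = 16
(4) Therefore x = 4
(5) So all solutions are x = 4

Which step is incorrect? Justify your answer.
Step 4: Therefore x = 4

Step 4 incorrectly concludes that x = 4 is the only solution. The proof shows that x = 4 is A solution (existence), but does not show it is the ONLY solution (uniqueness). In fact, x = -4 is also a solution since (-4)^2 = 16. Finding one solution doesn't prove there are no others.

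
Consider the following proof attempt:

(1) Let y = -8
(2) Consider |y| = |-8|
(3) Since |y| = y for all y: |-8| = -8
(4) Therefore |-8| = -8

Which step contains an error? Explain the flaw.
Step 3: Since |y| = y for all y: |-8| = -8

Step 3 incorrectly states that |y| = y for all y. The correct definition is |y| = y when y >= 0, and |y| = -y when y < 0. Since -8 < 0, we have |-8| = -(-8) = 8, not -8.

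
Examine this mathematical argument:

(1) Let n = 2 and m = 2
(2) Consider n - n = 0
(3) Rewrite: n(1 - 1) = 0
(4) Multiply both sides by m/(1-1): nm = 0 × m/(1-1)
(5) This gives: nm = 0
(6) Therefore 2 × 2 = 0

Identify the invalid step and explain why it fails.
Step 4: Multiply both sides by m/(1-1): nm = 0 × m/(1-1)

Step 4 multiplies both sides by m/(1-1). However, 1-1 = 0, so this is multiplication by m/0, which is undefined. We cannot multiply by an undefined expression.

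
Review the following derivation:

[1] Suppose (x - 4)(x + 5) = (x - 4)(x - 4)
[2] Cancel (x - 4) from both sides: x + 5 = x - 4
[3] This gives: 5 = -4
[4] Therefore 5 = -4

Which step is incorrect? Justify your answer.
Step 2: Cancel (x - 4) from both sides: x + 5 = x - 4

Step 2 cancels (x - 4) from both sides. This is only valid if (x - 4) ≠ 0, i.e., x ≠ 4. When x = 4, both sides equal zero regardless of the other factors. The correct approach requires considering x = 4 as a separate case.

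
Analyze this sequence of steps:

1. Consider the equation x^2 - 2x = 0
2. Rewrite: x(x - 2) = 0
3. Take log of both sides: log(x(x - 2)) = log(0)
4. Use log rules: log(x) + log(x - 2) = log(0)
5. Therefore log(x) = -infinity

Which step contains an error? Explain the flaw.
Step 3: Take log of both sides: log(x(x - 2)) = log(0)

Step 3 takes the logarithm of both sides, resulting in log(0) on the right side. The logarithm is only defined for positive numbers; log(0) is undefined (approaches negative infinity). This operation is invalid.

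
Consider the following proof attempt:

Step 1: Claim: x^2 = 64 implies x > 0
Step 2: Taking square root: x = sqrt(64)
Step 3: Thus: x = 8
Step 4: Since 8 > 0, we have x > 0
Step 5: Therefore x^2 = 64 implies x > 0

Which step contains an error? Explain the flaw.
Step 2: Taking square root: x = sqrt(64)

Step 2 takes the square root and assumes the positive root only. The equation x^2 = 64 actually has two solutions: x = 8 and x = -8. The proof silently assumes x > 0 without justification, then uses this assumption to conclude x > 0, which is circular. The counterexample x = -8 shows the claim is false.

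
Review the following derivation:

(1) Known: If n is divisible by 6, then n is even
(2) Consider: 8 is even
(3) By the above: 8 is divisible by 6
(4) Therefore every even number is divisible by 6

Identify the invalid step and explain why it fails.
Step 3: By the above: 8 is divisible by 6

Step 3 commits the fallacy of affirming the consequent. The known fact 'divisible by 6 → even' does NOT imply 'even → divisible by 6'. That would be the converse, which is false. For example, 8 is even but 8 ÷ 6 = 1.33, which is not an integer.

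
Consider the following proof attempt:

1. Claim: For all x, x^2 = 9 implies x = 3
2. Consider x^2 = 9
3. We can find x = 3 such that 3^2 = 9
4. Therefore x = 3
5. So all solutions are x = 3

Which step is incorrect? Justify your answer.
Step 4: Therefore x = 3

Step 4 incorrectly concludes that x = 3 is the only solution. The proof shows that x = 3 is A solution (existence), but does not show it is the ONLY solution (uniqueness). In fact, x = -3 is also a solution since (-3)^2 = 9. Finding one solution doesn't prove there are no others.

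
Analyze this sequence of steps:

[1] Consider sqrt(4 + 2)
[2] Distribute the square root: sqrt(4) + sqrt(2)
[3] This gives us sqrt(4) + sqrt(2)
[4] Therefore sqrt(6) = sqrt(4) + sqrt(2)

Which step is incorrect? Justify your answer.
Step 2: Distribute the square root: sqrt(4) + sqrt(2)

Step 2 incorrectly 'distributes' the square root over addition. The square root function does not distribute: sqrt(a + b) ≠ sqrt(a) + sqrt(b). In fact, sqrt(4 + 2) = sqrt(6) ≈ 2.4495, while sqrt(4) + sqrt(2) ≈ 3.4142.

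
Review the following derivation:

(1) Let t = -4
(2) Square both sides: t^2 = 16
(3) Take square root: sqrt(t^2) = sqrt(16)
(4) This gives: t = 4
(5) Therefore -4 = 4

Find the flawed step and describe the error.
Step 4: This gives: t = 4

Step 4 incorrectly states that sqrt(t^2) = t. The correct identity is sqrt(t^2) = |t|. Since t = -4 < 0, we have sqrt(t^2) = |-4| = 4, not t = -4.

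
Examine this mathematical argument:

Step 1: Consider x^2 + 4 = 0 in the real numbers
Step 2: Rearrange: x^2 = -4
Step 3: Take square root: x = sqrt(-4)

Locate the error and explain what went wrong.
Step 3: Take square root: x = sqrt(-4)

Step 3 takes the square root of -4, which is negative. In the real number system, the square root of a negative number is undefined. The equation x^2 + 4 = 0 has no real solutions. Square roots of negative numbers only exist in the complex numbers.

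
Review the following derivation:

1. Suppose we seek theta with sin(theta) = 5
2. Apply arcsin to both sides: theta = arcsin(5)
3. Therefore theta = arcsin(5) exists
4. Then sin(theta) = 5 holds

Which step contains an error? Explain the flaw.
Step 2: Apply arcsin to both sides: theta = arcsin(5)

Step 2 applies arcsin to 5. However, arcsin(x) is only defined for x in [-1, 1] because sin(theta) can only produce values in that range. Since |5| > 1, arcsin(5) is undefined. There is no angle whose sine equals 5.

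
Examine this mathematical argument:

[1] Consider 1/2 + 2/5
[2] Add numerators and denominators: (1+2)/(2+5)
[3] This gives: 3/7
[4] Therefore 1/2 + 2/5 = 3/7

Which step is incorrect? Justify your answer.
Step 2: Add numerators and denominators: (1+2)/(2+5)

Step 2 incorrectly adds fractions by separately adding numerators and denominators. This is wrong. The correct method requires a common denominator: 1/2 + 2/5 = (1×5 + 2×2)/(2×5) = 9/10 = 9/10. The method used gives 3/7, which is different.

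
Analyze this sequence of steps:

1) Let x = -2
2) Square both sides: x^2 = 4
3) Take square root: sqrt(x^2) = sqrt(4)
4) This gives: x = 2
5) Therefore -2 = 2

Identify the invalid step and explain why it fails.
Step 4: This gives: x = 2

Step 4 incorrectly states that sqrt(x^2) = x. The correct identity is sqrt(x^2) = |x|. Since x = -2 < 0, we have sqrt(x^2) = |-2| = 2, not x = -2.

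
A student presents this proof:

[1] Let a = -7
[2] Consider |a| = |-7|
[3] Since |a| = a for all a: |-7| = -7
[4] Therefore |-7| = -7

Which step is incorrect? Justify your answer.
Step 3: Since |a| = a for all a: |-7| = -7

Step 3 incorrectly states that |a| = a for all a. The correct definition is |a| = a when a >= 0, and |a| = -a when a < 0. Since -7 < 0, we have |-7| = -(-7) = 7, not -7.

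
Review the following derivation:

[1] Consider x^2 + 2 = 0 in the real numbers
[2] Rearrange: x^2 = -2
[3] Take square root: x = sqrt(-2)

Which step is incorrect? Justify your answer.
Step 3: Take square root: x = sqrt(-2)

Step 3 takes the square root of -2, which is negative. In the real number system, the square root of a negative number is undefined. The equation x^2 + 2 = 0 has no real solutions. Square roots of negative numbers only exist in the complex numbers.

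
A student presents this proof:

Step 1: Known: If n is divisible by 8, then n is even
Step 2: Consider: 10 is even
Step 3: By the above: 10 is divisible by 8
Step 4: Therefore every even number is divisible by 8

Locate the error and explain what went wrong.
Step 3: By the above: 10 is divisible by 8

Step 3 commits the fallacy of affirming the consequent. The known fact 'divisible by 8 → even' does NOT imply 'even → divisible by 8'. That would be the converse, which is false. For example, 10 is even but 10 ÷ 8 = 1.25, which is not an integer.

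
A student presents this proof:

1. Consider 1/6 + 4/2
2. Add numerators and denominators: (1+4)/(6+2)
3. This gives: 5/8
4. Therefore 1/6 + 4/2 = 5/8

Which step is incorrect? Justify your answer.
Step 2: Add numerators and denominators: (1+4)/(6+2)

Step 2 incorrectly adds fractions by separately adding numerators and denominators. This is wrong. The correct method requires a common denominator: 1/6 + 4/2 = (1×2 + 4×6)/(6×2) = 26/12 = 13/6. The method used gives 5/8, which is different.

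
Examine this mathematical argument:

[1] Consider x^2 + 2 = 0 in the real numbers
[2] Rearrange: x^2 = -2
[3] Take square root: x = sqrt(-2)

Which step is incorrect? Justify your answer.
Step 3: Take square root: x = sqrt(-2)

Step 3 takes the square root of -2, which is negative. In the real number system, the square root of a negative number is undefined. The equation x^2 + 2 = 0 has no real solutions. Square roots of negative numbers only exist in the complex numbers.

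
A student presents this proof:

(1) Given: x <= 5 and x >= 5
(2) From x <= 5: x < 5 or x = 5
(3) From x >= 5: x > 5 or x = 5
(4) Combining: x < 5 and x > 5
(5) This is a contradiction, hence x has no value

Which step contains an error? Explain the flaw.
Step 4: Combining: x < 5 and x > 5

Step 4 incorrectly combines the conditions. From x <= 5 and x >= 5, the intersection is x = 5. The error treats the 'or' cases as 'and' requirements. The correct conclusion is that x = 5 is the unique solution, not that no solution exists.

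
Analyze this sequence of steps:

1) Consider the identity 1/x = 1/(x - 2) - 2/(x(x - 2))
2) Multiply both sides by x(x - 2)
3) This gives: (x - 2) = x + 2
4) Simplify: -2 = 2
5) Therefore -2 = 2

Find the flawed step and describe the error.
Step 3: This gives: (x - 2) = x + 2

Step 3 makes a sign error when clearing denominators. Multiplying -2/(x(x - 2)) by x(x - 2) gives -2, not +2. The correct result is (x - 2) = x - 2, which is trivially true, not (x - 2) = x + 2. (Step 1 is a valid identity: 1/(x - 2) - 2/(x(x - 2)) = (x - 2)/(x(x - 2)) = 1/x.)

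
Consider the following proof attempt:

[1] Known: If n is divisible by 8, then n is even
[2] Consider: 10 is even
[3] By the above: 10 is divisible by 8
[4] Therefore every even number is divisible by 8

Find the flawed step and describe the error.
Step 3: By the above: 10 is divisible by 8

Step 3 commits the fallacy of affirming the consequent. The known fact 'divisible by 8 → even' does NOT imply 'even → divisible by 8'. That would be the converse, which is false. For example, 10 is even but 10 ÷ 8 = 1.25, which is not an integer.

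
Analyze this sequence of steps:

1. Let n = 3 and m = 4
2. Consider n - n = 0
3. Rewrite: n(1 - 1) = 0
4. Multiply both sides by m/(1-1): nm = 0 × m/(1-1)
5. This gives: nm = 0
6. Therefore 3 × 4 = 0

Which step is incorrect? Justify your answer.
Step 4: Multiply both sides by m/(1-1): nm = 0 × m/(1-1)

Step 4 multiplies both sides by m/(1-1). However, 1-1 = 0, so this is multiplication by m/0, which is undefined. We cannot multiply by an undefined expression.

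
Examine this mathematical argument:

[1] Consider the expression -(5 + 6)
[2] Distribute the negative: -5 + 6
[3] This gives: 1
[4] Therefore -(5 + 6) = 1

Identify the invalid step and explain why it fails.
Step 2: Distribute the negative: -5 + 6

Step 2 incorrectly distributes the negative sign. The correct distribution is -(5 + 6) = -5 - 6 = -11. The negative must be applied to both terms, not just the first. The error treats -(5 + 6) as -5 + 6, which equals 1 instead of -11.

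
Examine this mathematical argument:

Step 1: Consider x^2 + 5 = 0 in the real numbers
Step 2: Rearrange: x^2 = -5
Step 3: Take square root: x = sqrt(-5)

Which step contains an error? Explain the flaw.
Step 3: Take square root: x = sqrt(-5)

Step 3 takes the square root of -5, which is negative. In the real number system, the square root of a negative number is undefined. The equation x^2 + 5 = 0 has no real solutions. Square roots of negative numbers only exist in the complex numbers.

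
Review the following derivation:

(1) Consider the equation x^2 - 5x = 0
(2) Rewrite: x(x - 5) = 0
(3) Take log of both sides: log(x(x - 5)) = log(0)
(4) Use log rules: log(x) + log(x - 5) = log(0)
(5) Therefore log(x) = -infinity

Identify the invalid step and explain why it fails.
Step 3: Take log of both sides: log(x(x - 5)) = log(0)

Step 3 takes the logarithm of both sides, resulting in log(0) on the right side. The logarithm is only defined for positive numbers; log(0) is undefined (approaches negative infinity). This operation is invalid.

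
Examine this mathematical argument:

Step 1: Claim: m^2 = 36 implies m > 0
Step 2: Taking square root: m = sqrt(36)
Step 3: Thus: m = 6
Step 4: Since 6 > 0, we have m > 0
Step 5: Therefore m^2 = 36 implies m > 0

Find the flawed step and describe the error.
Step 2: Taking square root: m = sqrt(36)

Step 2 takes the square root and assumes the positive root only. The equation m^2 = 36 actually has two solutions: m = 6 and m = -6. The proof silently assumes m > 0 without justification, then uses this assumption to conclude m > 0, which is circular. The counterexample m = -6 shows the claim is false.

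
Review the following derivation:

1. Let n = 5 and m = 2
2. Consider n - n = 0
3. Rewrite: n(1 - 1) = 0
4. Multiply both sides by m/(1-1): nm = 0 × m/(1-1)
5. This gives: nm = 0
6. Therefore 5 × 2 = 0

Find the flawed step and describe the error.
Step 4: Multiply both sides by m/(1-1): nm = 0 × m/(1-1)

Step 4 multiplies both sides by m/(1-1). However, 1-1 = 0, so this is multiplication by m/0, which is undefined. We cannot multiply by an undefined expression.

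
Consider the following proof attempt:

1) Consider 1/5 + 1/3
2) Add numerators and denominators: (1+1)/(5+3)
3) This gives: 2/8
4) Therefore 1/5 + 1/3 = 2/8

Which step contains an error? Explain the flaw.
Step 2: Add numerators and denominators: (1+1)/(5+3)

Step 2 incorrectly adds fractions by separately adding numerators and denominators. This is wrong. The correct method requires a common denominator: 1/5 + 1/3 = (1×3 + 1×5)/(5×3) = 8/15 = 8/15. The method used gives 2/8, which is different.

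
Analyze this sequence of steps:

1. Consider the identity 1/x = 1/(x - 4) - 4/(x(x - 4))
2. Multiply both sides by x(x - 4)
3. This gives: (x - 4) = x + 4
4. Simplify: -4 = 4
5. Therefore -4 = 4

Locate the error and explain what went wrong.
Step 3: This gives: (x - 4) = x + 4

Step 3 makes a sign error when clearing denominators. Multiplying -4/(x(x - 4)) by x(x - 4) gives -4, not +4. The correct result is (x - 4) = x - 4, which is trivially true, not (x - 4) = x + 4. (Step 1 is a valid identity: 1/(x - 4) - 4/(x(x - 4)) = (x - 4)/(x(x - 4)) = 1/x.)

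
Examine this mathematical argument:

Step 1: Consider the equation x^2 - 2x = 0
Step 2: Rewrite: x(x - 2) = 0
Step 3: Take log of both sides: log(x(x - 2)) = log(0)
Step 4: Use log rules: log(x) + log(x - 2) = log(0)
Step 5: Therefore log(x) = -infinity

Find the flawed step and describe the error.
Step 3: Take log of both sides: log(x(x - 2)) = log(0)

Step 3 takes the logarithm of both sides, resulting in log(0) on the right side. The logarithm is only defined for positive numbers; log(0) is undefined (approaches negative infinity). This operation is invalid.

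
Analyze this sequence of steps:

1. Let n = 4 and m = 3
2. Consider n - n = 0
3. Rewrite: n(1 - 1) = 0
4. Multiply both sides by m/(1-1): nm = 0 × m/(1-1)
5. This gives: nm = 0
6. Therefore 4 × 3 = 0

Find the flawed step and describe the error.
Step 4: Multiply both sides by m/(1-1): nm = 0 × m/(1-1)

Step 4 multiplies both sides by m/(1-1). However, 1-1 = 0, so this is multiplication by m/0, which is undefined. We cannot multiply by an undefined expression.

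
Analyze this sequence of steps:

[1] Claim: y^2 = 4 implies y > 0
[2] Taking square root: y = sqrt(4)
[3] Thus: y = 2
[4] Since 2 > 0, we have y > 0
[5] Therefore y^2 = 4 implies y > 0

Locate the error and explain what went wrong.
Step 2: Taking square root: y = sqrt(4)

Step 2 takes the square root and assumes the positive root only. The equation y^2 = 4 actually has two solutions: y = 2 and y = -2. The proof silently assumes y > 0 without justification, then uses this assumption to conclude y > 0, which is circular. The counterexample y = -2 shows the claim is false.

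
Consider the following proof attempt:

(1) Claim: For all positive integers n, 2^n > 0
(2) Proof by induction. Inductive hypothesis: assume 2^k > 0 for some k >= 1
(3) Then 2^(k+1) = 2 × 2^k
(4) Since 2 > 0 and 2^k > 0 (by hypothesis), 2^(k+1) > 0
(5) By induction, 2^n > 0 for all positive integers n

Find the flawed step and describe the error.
Step 5: By induction, 2^n > 0 for all positive integers n

Step 5 concludes the proof by induction, but no base case was ever established. A valid induction proof requires: (1) a base case proving 2^1 > 0, and (2) an inductive step showing IF 2^k > 0 THEN 2^(k+1) > 0. Steps 2-4 correctly establish the inductive step, but without the base case the conclusion in step 5 does not follow.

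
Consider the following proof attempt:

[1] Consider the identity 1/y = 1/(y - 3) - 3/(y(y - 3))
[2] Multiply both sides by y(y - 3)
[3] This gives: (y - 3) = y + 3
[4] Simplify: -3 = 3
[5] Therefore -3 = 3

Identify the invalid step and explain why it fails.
Step 3: This gives: (y - 3) = y + 3

Step 3 makes a sign error when clearing denominators. Multiplying -3/(y(y - 3)) by y(y - 3) gives -3, not +3. The correct result is (y - 3) = y - 3, which is trivially true, not (y - 3) = y + 3. (Step 1 is a valid identity: 1/(y - 3) - 3/(y(y - 3)) = (y - 3)/(y(y - 3)) = 1/y.)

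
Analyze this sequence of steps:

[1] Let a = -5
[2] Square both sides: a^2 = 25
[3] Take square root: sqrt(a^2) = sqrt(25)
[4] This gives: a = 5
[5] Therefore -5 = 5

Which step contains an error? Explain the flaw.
Step 4: This gives: a = 5

Step 4 incorrectly states that sqrt(a^2) = a. The correct identity is sqrt(a^2) = |a|. Since a = -5 < 0, we have sqrt(a^2) = |-5| = 5, not a = -5.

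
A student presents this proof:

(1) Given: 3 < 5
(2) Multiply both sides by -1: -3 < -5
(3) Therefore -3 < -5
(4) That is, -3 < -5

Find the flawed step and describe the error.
Step 2: Multiply both sides by -1: -3 < -5

Step 2 multiplies both sides by -1 but fails to reverse the inequality sign. When multiplying (or dividing) an inequality by a negative number, the direction must be reversed. Since 3 < 5, we should get -3 > -5, i.e., -3 > -5.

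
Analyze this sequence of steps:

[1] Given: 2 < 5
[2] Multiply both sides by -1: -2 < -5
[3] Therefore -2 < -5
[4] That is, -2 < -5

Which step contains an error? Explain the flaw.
Step 2: Multiply both sides by -1: -2 < -5

Step 2 multiplies both sides by -1 but fails to reverse the inequality sign. When multiplying (or dividing) an inequality by a negative number, the direction must be reversed. Since 2 < 5, we should get -2 > -5, i.e., -2 > -5.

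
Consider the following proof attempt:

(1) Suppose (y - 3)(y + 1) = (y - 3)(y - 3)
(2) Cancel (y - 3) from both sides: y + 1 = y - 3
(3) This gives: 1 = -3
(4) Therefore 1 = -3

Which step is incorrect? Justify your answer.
Step 2: Cancel (y - 3) from both sides: y + 1 = y - 3

Step 2 cancels (y - 3) from both sides. This is only valid if (y - 3) ≠ 0, i.e., y ≠ 3. When y = 3, both sides equal zero regardless of the other factors. The correct approach requires considering y = 3 as a separate case.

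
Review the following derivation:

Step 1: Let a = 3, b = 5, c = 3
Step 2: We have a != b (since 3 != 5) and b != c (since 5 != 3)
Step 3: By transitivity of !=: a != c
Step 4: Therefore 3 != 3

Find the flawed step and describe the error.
Step 3: By transitivity of !=: a != c

Step 3 incorrectly applies transitivity to the '!=' relation. Transitivity states: if a R b and b R c, then a R c. However, '!=' is not transitive. Counterexample: 3 != 5 and 5 != 3, but 3 = 3 (both equal 3). Transitivity holds for relations like <, <=, =, but not for !=.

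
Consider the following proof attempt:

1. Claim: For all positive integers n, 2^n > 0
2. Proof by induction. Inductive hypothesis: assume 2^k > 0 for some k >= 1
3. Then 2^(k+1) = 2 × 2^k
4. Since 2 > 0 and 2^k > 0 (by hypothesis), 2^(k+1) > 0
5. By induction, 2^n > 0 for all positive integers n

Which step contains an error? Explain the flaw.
Step 5: By induction, 2^n > 0 for all positive integers n

Step 5 concludes the proof by induction, but no base case was ever established. A valid induction proof requires: (1) a base case proving 2^1 > 0, and (2) an inductive step showing IF 2^k > 0 THEN 2^(k+1) > 0. Steps 2-4 correctly establish the inductive step, but without the base case the conclusion in step 5 does not follow.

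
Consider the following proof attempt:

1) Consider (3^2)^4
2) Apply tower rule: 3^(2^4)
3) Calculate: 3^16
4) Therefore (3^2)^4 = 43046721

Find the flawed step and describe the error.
Step 2: Apply tower rule: 3^(2^4)

Step 2 incorrectly states that (a^b)^c = a^(b^c). The correct rule is (a^b)^c = a^(b×c). The actual value is (3^2)^4 = 3^8 = 6561, not 3^16 = 43046721.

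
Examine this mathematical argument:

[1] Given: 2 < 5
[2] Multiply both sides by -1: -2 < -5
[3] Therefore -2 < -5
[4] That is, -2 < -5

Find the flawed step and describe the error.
Step 2: Multiply both sides by -1: -2 < -5

Step 2 multiplies both sides by -1 but fails to reverse the inequality sign. When multiplying (or dividing) an inequality by a negative number, the direction must be reversed. Since 2 < 5, we should get -2 > -5, i.e., -2 > -5.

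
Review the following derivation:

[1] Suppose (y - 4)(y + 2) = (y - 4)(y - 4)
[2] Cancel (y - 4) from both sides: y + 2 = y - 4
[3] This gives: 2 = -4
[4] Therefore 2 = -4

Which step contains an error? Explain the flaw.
Step 2: Cancel (y - 4) from both sides: y + 2 = y - 4

Step 2 cancels (y - 4) from both sides. This is only valid if (y - 4) ≠ 0, i.e., y ≠ 4. When y = 4, both sides equal zero regardless of the other factors. The correct approach requires considering y = 4 as a separate case.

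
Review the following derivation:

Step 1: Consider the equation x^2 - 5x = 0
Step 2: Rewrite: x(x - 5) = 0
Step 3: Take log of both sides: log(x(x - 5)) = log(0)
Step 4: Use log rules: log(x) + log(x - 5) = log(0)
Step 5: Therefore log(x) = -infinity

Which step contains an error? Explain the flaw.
Step 3: Take log of both sides: log(x(x - 5)) = log(0)

Step 3 takes the logarithm of both sides, resulting in log(0) on the right side. The logarithm is only defined for positive numbers; log(0) is undefined (approaches negative infinity). This operation is invalid.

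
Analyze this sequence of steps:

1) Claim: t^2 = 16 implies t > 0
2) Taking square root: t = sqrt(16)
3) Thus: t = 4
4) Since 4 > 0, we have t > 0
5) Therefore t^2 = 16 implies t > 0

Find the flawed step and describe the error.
Step 2: Taking square root: t = sqrt(16)

Step 2 takes the square root and assumes the positive root only. The equation t^2 = 16 actually has two solutions: t = 4 and t = -4. The proof silently assumes t > 0 without justification, then uses this assumption to conclude t > 0, which is circular. The counterexample t = -4 shows the claim is false.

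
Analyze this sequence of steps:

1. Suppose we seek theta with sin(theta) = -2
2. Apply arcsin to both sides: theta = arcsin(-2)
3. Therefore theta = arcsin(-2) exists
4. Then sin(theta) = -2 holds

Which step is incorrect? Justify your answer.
Step 2: Apply arcsin to both sides: theta = arcsin(-2)

Step 2 applies arcsin to -2. However, arcsin(x) is only defined for x in [-1, 1] because sin(theta) can only produce values in that range. Since |-2| > 1, arcsin(-2) is undefined. There is no angle whose sine equals -2.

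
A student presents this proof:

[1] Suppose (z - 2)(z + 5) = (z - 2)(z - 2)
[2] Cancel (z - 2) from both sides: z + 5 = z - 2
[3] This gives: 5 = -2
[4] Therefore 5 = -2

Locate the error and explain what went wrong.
Step 2: Cancel (z - 2) from both sides: z + 5 = z - 2

Step 2 cancels (z - 2) from both sides. This is only valid if (z - 2) ≠ 0, i.e., z ≠ 2. When z = 2, both sides equal zero regardless of the other factors. The correct approach requires considering z = 2 as a separate case.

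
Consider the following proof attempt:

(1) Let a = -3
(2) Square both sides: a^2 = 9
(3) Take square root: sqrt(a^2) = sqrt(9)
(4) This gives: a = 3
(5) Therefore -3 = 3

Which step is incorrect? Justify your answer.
Step 4: This gives: a = 3

Step 4 incorrectly states that sqrt(a^2) = a. The correct identity is sqrt(a^2) = |a|. Since a = -3 < 0, we have sqrt(a^2) = |-3| = 3, not a = -3.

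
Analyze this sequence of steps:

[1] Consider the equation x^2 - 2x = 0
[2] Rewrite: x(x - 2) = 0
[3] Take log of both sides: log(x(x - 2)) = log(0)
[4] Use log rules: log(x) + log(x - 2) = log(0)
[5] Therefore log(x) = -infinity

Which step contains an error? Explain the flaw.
Step 3: Take log of both sides: log(x(x - 2)) = log(0)

Step 3 takes the logarithm of both sides, resulting in log(0) on the right side. The logarithm is only defined for positive numbers; log(0) is undefined (approaches negative infinity). This operation is invalid.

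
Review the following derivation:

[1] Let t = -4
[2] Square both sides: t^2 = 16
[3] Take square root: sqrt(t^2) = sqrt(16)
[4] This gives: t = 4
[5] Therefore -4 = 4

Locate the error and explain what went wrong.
Step 4: This gives: t = 4

Step 4 incorrectly states that sqrt(t^2) = t. The correct identity is sqrt(t^2) = |t|. Since t = -4 < 0, we have sqrt(t^2) = |-4| = 4, not t = -4.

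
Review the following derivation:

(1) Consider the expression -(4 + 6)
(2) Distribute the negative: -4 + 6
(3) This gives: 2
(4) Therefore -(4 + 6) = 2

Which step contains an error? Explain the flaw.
Step 2: Distribute the negative: -4 + 6

Step 2 incorrectly distributes the negative sign. The correct distribution is -(4 + 6) = -4 - 6 = -10. The negative must be applied to both terms, not just the first. The error treats -(4 + 6) as -4 + 6, which equals 2 instead of -10.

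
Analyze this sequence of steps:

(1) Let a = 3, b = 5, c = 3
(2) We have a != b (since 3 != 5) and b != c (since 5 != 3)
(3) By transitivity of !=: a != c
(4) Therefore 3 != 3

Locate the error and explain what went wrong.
Step 3: By transitivity of !=: a != c

Step 3 incorrectly applies transitivity to the '!=' relation. Transitivity states: if a R b and b R c, then a R c. However, '!=' is not transitive. Counterexample: 3 != 5 and 5 != 3, but 3 = 3 (both equal 3). Transitivity holds for relations like <, <=, =, but not for !=.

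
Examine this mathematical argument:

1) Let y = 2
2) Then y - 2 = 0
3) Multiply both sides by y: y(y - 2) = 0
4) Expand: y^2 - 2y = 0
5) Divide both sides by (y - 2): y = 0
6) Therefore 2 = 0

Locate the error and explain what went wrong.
Step 5: Divide both sides by (y - 2): y = 0

Step 5 divides both sides by (y - 2). However, since y = 2, we have (y - 2) = 0. Division by zero is undefined, making this step invalid.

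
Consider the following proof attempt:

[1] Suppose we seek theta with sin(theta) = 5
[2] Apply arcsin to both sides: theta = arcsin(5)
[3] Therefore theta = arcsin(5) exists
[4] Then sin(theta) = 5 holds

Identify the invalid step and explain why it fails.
Step 2: Apply arcsin to both sides: theta = arcsin(5)

Step 2 applies arcsin to 5. However, arcsin(x) is only defined for x in [-1, 1] because sin(theta) can only produce values in that range. Since |5| > 1, arcsin(5) is undefined. There is no angle whose sine equals 5.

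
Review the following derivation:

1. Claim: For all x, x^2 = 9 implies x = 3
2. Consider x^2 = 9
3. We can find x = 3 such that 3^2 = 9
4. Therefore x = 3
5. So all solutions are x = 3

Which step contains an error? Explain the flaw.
Step 4: Therefore x = 3

Step 4 incorrectly concludes that x = 3 is the only solution. The proof shows that x = 3 is A solution (existence), but does not show it is the ONLY solution (uniqueness). In fact, x = -3 is also a solution since (-3)^2 = 9. Finding one solution doesn't prove there are no others.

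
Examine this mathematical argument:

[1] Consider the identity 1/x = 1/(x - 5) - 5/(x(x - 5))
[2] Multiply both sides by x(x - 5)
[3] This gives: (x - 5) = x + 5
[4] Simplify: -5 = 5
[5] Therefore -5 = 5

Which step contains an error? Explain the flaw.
Step 3: This gives: (x - 5) = x + 5

Step 3 makes a sign error when clearing denominators. Multiplying -5/(x(x - 5)) by x(x - 5) gives -5, not +5. The correct result is (x - 5) = x - 5, which is trivially true, not (x - 5) = x + 5. (Step 1 is a valid identity: 1/(x - 5) - 5/(x(x - 5)) = (x - 5)/(x(x - 5)) = 1/x.)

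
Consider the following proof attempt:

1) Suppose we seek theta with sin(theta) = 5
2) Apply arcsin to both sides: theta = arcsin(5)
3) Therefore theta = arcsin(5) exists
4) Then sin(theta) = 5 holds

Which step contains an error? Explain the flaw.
Step 2: Apply arcsin to both sides: theta = arcsin(5)

Step 2 applies arcsin to 5. However, arcsin(x) is only defined for x in [-1, 1] because sin(theta) can only produce values in that range. Since |5| > 1, arcsin(5) is undefined. There is no angle whose sine equals 5.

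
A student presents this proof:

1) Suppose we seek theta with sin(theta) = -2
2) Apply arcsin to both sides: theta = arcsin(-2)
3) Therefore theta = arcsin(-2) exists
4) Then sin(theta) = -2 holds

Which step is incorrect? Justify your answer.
Step 2: Apply arcsin to both sides: theta = arcsin(-2)

Step 2 applies arcsin to -2. However, arcsin(x) is only defined for x in [-1, 1] because sin(theta) can only produce values in that range. Since |-2| > 1, arcsin(-2) is undefined. There is no angle whose sine equals -2.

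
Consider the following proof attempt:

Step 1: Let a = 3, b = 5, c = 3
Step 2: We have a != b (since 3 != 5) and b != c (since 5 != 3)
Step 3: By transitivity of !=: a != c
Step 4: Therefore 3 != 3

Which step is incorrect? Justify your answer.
Step 3: By transitivity of !=: a != c

Step 3 incorrectly applies transitivity to the '!=' relation. Transitivity states: if a R b and b R c, then a R c. However, '!=' is not transitive. Counterexample: 3 != 5 and 5 != 3, but 3 = 3 (both equal 3). Transitivity holds for relations like <, <=, =, but not for !=.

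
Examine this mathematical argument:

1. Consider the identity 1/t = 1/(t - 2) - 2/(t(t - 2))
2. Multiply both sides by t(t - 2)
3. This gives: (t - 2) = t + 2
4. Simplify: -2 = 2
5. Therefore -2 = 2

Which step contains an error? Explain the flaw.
Step 3: This gives: (t - 2) = t + 2

Step 3 makes a sign error when clearing denominators. Multiplying -2/(t(t - 2)) by t(t - 2) gives -2, not +2. The correct result is (t - 2) = t - 2, which is trivially true, not (t - 2) = t + 2. (Step 1 is a valid identity: 1/(t - 2) - 2/(t(t - 2)) = (t - 2)/(t(t - 2)) = 1/t.)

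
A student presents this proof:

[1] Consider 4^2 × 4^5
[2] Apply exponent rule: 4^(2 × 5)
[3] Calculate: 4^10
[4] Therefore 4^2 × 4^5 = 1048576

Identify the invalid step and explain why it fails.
Step 2: Apply exponent rule: 4^(2 × 5)

Step 2 incorrectly states that a^b × a^c = a^(b×c). The correct rule is a^b × a^c = a^(b+c). The actual value is 4^2 × 4^5 = 4^7 = 16384, not 4^10 = 1048576.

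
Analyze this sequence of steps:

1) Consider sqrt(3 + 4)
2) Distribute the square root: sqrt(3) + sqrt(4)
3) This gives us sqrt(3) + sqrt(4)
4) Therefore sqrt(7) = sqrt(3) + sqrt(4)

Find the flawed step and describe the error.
Step 2: Distribute the square root: sqrt(3) + sqrt(4)

Step 2 incorrectly 'distributes' the square root over addition. The square root function does not distribute: sqrt(a + b) ≠ sqrt(a) + sqrt(b). In fact, sqrt(3 + 4) = sqrt(7) ≈ 2.6458, while sqrt(3) + sqrt(4) ≈ 3.7321.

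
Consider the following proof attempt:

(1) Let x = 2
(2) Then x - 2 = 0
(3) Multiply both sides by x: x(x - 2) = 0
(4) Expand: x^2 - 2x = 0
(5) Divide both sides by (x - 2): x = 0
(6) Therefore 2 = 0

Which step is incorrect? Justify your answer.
Step 5: Divide both sides by (x - 2): x = 0

Step 5 divides both sides by (x - 2). However, since x = 2, we have (x - 2) = 0. Division by zero is undefined, making this step invalid.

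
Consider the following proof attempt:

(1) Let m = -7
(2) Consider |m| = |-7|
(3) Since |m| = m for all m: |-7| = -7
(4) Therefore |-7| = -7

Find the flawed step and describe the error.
Step 3: Since |m| = m for all m: |-7| = -7

Step 3 incorrectly states that |m| = m for all m. The correct definition is |m| = m when m >= 0, and |m| = -m when m < 0. Since -7 < 0, we have |-7| = -(-7) = 7, not -7.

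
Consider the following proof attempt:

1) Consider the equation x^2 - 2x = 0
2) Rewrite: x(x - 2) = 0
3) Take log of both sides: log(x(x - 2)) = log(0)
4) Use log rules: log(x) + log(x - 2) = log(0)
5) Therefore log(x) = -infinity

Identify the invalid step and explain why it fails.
Step 3: Take log of both sides: log(x(x - 2)) = log(0)

Step 3 takes the logarithm of both sides, resulting in log(0) on the right side. The logarithm is only defined for positive numbers; log(0) is undefined (approaches negative infinity). This operation is invalid.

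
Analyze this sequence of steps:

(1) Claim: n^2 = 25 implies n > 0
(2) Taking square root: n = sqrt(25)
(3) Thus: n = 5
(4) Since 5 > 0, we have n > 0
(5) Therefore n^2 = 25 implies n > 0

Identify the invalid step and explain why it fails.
Step 2: Taking square root: n = sqrt(25)

Step 2 takes the square root and assumes the positive root only. The equation n^2 = 25 actually has two solutions: n = 5 and n = -5. The proof silently assumes n > 0 without justification, then uses this assumption to conclude n > 0, which is circular. The counterexample n = -5 shows the claim is false.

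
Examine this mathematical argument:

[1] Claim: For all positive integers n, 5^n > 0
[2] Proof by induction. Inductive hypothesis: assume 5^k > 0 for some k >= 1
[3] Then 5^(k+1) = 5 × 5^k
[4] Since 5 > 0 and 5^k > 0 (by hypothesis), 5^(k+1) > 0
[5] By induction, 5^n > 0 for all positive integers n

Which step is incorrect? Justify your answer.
Step 5: By induction, 5^n > 0 for all positive integers n

Step 5 concludes the proof by induction, but no base case was ever established. A valid induction proof requires: (1) a base case proving 5^1 > 0, and (2) an inductive step showing IF 5^k > 0 THEN 5^(k+1) > 0. Steps 2-4 correctly establish the inductive step, but without the base case the conclusion in step 5 does not follow.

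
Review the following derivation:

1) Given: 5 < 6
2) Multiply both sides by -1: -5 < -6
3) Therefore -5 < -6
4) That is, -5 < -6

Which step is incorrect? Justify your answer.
Step 2: Multiply both sides by -1: -5 < -6

Step 2 multiplies both sides by -1 but fails to reverse the inequality sign. When multiplying (or dividing) an inequality by a negative number, the direction must be reversed. Since 5 < 6, we should get -5 > -6, i.e., -5 > -6.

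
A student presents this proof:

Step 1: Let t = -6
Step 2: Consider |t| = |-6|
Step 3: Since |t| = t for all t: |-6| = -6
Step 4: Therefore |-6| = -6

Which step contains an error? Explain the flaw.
Step 3: Since |t| = t for all t: |-6| = -6

Step 3 incorrectly states that |t| = t for all t. The correct definition is |t| = t when t >= 0, and |t| = -t when t < 0. Since -6 < 0, we have |-6| = -(-6) = 6, not -6.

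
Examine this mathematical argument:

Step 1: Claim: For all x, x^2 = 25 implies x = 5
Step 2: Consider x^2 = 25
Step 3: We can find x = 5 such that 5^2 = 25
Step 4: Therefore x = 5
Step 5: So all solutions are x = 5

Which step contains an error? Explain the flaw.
Step 4: Therefore x = 5

Step 4 incorrectly concludes that x = 5 is the only solution. The proof shows that x = 5 is A solution (existence), but does not show it is the ONLY solution (uniqueness). In fact, x = -5 is also a solution since (-5)^2 = 25. Finding one solution doesn't prove there are no others.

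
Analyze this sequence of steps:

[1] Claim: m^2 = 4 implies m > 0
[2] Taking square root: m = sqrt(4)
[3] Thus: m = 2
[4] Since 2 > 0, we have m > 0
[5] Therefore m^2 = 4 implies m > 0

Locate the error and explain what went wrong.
Step 2: Taking square root: m = sqrt(4)

Step 2 takes the square root and assumes the positive root only. The equation m^2 = 4 actually has two solutions: m = 2 and m = -2. The proof silently assumes m > 0 without justification, then uses this assumption to conclude m > 0, which is circular. The counterexample m = -2 shows the claim is false.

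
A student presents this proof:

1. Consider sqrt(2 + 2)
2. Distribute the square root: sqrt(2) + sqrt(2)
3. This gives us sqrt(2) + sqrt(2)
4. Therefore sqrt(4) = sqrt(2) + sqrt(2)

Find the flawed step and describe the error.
Step 2: Distribute the square root: sqrt(2) + sqrt(2)

Step 2 incorrectly 'distributes' the square root over addition. The square root function does not distribute: sqrt(a + b) ≠ sqrt(a) + sqrt(b). In fact, sqrt(2 + 2) = sqrt(4) ≈ 2.0000, while sqrt(2) + sqrt(2) ≈ 2.8284.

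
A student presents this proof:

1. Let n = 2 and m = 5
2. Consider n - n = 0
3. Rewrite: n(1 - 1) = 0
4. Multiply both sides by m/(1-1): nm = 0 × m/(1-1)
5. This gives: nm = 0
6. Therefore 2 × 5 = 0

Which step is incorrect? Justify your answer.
Step 4: Multiply both sides by m/(1-1): nm = 0 × m/(1-1)

Step 4 multiplies both sides by m/(1-1). However, 1-1 = 0, so this is multiplication by m/0, which is undefined. We cannot multiply by an undefined expression.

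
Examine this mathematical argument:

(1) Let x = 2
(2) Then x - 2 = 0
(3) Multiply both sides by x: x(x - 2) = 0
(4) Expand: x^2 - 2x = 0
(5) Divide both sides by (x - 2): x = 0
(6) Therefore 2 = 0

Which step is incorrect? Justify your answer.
Step 5: Divide both sides by (x - 2): x = 0

Step 5 divides both sides by (x - 2). However, since x = 2, we have (x - 2) = 0. Division by zero is undefined, making this step invalid.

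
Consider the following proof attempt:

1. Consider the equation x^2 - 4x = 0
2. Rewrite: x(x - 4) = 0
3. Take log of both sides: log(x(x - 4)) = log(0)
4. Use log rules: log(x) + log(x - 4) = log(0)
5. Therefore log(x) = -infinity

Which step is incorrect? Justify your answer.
Step 3: Take log of both sides: log(x(x - 4)) = log(0)

Step 3 takes the logarithm of both sides, resulting in log(0) on the right side. The logarithm is only defined for positive numbers; log(0) is undefined (approaches negative infinity). This operation is invalid.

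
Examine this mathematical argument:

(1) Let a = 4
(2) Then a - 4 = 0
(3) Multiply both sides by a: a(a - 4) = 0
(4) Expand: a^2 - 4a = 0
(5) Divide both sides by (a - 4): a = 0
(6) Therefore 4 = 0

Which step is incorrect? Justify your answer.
Step 5: Divide both sides by (a - 4): a = 0

Step 5 divides both sides by (a - 4). However, since a = 4, we have (a - 4) = 0. Division by zero is undefined, making this step invalid.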